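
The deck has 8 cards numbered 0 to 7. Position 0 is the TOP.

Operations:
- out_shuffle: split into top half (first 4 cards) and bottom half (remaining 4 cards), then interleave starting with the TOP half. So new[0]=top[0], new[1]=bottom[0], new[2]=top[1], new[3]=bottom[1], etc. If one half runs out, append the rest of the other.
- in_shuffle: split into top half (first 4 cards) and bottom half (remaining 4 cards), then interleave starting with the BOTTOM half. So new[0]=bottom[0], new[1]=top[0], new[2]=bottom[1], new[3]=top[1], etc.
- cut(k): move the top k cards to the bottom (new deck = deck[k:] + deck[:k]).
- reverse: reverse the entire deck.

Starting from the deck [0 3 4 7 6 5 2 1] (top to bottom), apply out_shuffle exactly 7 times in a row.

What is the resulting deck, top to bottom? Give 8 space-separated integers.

After op 1 (out_shuffle): [0 6 3 5 4 2 7 1]
After op 2 (out_shuffle): [0 4 6 2 3 7 5 1]
After op 3 (out_shuffle): [0 3 4 7 6 5 2 1]
After op 4 (out_shuffle): [0 6 3 5 4 2 7 1]
After op 5 (out_shuffle): [0 4 6 2 3 7 5 1]
After op 6 (out_shuffle): [0 3 4 7 6 5 2 1]
After op 7 (out_shuffle): [0 6 3 5 4 2 7 1]

Answer: 0 6 3 5 4 2 7 1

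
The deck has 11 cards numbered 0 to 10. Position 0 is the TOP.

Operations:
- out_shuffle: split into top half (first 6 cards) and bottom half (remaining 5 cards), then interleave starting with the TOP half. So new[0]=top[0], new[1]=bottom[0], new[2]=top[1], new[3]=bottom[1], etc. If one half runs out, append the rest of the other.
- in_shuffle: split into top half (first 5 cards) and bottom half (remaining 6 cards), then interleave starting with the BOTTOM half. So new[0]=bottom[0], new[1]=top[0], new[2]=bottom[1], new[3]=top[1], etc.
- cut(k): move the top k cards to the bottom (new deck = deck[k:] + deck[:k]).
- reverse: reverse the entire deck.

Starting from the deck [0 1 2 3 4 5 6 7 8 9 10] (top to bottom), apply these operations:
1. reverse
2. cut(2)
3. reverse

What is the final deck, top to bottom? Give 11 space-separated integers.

Answer: 9 10 0 1 2 3 4 5 6 7 8

Derivation:
After op 1 (reverse): [10 9 8 7 6 5 4 3 2 1 0]
After op 2 (cut(2)): [8 7 6 5 4 3 2 1 0 10 9]
After op 3 (reverse): [9 10 0 1 2 3 4 5 6 7 8]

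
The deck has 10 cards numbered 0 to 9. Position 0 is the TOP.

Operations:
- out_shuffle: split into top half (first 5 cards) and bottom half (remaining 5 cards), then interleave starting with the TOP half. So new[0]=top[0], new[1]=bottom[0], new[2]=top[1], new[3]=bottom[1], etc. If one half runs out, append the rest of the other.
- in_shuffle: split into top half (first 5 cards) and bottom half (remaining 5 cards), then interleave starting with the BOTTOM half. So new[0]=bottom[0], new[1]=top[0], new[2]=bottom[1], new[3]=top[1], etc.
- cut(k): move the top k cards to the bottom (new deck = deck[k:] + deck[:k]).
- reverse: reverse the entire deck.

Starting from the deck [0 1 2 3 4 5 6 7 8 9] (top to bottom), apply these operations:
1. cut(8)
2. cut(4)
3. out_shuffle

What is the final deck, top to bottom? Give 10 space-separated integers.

After op 1 (cut(8)): [8 9 0 1 2 3 4 5 6 7]
After op 2 (cut(4)): [2 3 4 5 6 7 8 9 0 1]
After op 3 (out_shuffle): [2 7 3 8 4 9 5 0 6 1]

Answer: 2 7 3 8 4 9 5 0 6 1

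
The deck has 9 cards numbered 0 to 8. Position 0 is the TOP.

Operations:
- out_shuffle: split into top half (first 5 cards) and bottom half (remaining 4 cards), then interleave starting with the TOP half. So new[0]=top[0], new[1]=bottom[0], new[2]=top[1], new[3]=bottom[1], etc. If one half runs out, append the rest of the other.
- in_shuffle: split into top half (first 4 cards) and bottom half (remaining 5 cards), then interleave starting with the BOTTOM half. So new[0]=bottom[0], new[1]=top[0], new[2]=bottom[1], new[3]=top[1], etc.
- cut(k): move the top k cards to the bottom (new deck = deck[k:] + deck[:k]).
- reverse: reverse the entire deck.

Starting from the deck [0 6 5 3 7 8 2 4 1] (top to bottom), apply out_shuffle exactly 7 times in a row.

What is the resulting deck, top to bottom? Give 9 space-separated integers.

Answer: 0 8 6 2 5 4 3 1 7

Derivation:
After op 1 (out_shuffle): [0 8 6 2 5 4 3 1 7]
After op 2 (out_shuffle): [0 4 8 3 6 1 2 7 5]
After op 3 (out_shuffle): [0 1 4 2 8 7 3 5 6]
After op 4 (out_shuffle): [0 7 1 3 4 5 2 6 8]
After op 5 (out_shuffle): [0 5 7 2 1 6 3 8 4]
After op 6 (out_shuffle): [0 6 5 3 7 8 2 4 1]
After op 7 (out_shuffle): [0 8 6 2 5 4 3 1 7]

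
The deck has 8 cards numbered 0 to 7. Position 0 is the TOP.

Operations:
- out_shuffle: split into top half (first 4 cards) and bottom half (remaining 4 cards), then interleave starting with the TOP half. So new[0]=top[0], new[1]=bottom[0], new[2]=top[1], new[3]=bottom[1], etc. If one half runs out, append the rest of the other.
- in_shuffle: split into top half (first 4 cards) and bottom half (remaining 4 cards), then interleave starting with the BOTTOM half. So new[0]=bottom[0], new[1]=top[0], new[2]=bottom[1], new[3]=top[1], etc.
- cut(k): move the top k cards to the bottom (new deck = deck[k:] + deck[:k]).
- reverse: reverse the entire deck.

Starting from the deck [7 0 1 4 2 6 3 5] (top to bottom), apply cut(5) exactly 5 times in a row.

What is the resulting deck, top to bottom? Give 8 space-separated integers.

Answer: 0 1 4 2 6 3 5 7

Derivation:
After op 1 (cut(5)): [6 3 5 7 0 1 4 2]
After op 2 (cut(5)): [1 4 2 6 3 5 7 0]
After op 3 (cut(5)): [5 7 0 1 4 2 6 3]
After op 4 (cut(5)): [2 6 3 5 7 0 1 4]
After op 5 (cut(5)): [0 1 4 2 6 3 5 7]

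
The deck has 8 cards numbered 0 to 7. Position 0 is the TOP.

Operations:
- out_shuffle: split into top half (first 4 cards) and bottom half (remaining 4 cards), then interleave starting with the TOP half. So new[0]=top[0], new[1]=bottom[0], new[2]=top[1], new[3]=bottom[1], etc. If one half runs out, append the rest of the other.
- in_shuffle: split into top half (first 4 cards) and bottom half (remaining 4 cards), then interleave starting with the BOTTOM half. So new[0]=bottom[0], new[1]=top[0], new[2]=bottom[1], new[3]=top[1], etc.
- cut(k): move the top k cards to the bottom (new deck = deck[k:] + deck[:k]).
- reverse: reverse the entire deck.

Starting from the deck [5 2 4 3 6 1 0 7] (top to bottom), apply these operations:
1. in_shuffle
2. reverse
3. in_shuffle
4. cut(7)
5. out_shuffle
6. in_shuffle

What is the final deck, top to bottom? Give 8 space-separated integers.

Answer: 3 0 4 7 1 2 6 5

Derivation:
After op 1 (in_shuffle): [6 5 1 2 0 4 7 3]
After op 2 (reverse): [3 7 4 0 2 1 5 6]
After op 3 (in_shuffle): [2 3 1 7 5 4 6 0]
After op 4 (cut(7)): [0 2 3 1 7 5 4 6]
After op 5 (out_shuffle): [0 7 2 5 3 4 1 6]
After op 6 (in_shuffle): [3 0 4 7 1 2 6 5]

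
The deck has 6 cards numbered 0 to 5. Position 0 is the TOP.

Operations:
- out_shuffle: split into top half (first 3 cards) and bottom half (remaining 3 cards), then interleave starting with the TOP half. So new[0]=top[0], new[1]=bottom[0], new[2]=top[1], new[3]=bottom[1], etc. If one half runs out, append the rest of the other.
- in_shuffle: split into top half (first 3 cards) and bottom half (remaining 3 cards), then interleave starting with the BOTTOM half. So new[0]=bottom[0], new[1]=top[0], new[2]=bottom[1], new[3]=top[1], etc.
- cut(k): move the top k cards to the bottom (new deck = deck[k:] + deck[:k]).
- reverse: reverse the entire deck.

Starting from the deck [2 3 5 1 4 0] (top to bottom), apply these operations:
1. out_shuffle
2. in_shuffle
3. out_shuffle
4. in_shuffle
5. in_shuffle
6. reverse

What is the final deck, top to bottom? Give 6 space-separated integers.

After op 1 (out_shuffle): [2 1 3 4 5 0]
After op 2 (in_shuffle): [4 2 5 1 0 3]
After op 3 (out_shuffle): [4 1 2 0 5 3]
After op 4 (in_shuffle): [0 4 5 1 3 2]
After op 5 (in_shuffle): [1 0 3 4 2 5]
After op 6 (reverse): [5 2 4 3 0 1]

Answer: 5 2 4 3 0 1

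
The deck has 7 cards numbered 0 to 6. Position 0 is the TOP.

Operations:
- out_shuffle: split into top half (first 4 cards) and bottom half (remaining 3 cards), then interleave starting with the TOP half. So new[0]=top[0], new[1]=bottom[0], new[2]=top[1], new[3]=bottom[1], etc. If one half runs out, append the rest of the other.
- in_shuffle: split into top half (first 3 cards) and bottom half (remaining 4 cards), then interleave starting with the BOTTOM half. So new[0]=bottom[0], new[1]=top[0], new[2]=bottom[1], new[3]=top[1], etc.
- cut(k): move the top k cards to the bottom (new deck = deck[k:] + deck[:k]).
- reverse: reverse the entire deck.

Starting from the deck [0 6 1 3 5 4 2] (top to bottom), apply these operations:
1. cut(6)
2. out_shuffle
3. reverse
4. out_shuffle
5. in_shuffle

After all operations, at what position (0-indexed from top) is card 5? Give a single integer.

Answer: 6

Derivation:
After op 1 (cut(6)): [2 0 6 1 3 5 4]
After op 2 (out_shuffle): [2 3 0 5 6 4 1]
After op 3 (reverse): [1 4 6 5 0 3 2]
After op 4 (out_shuffle): [1 0 4 3 6 2 5]
After op 5 (in_shuffle): [3 1 6 0 2 4 5]
Card 5 is at position 6.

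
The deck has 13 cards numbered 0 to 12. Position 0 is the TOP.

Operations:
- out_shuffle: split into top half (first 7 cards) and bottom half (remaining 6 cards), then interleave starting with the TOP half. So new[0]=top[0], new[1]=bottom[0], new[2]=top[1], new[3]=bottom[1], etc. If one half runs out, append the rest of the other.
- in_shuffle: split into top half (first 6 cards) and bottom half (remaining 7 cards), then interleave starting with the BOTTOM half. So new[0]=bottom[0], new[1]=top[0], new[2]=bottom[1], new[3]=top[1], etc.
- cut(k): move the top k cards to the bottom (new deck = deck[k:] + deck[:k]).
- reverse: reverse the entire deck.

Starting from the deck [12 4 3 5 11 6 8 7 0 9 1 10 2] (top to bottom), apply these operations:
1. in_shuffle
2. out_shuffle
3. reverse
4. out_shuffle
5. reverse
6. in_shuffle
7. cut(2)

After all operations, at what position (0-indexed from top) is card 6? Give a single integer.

After op 1 (in_shuffle): [8 12 7 4 0 3 9 5 1 11 10 6 2]
After op 2 (out_shuffle): [8 5 12 1 7 11 4 10 0 6 3 2 9]
After op 3 (reverse): [9 2 3 6 0 10 4 11 7 1 12 5 8]
After op 4 (out_shuffle): [9 11 2 7 3 1 6 12 0 5 10 8 4]
After op 5 (reverse): [4 8 10 5 0 12 6 1 3 7 2 11 9]
After op 6 (in_shuffle): [6 4 1 8 3 10 7 5 2 0 11 12 9]
After op 7 (cut(2)): [1 8 3 10 7 5 2 0 11 12 9 6 4]
Card 6 is at position 11.

Answer: 11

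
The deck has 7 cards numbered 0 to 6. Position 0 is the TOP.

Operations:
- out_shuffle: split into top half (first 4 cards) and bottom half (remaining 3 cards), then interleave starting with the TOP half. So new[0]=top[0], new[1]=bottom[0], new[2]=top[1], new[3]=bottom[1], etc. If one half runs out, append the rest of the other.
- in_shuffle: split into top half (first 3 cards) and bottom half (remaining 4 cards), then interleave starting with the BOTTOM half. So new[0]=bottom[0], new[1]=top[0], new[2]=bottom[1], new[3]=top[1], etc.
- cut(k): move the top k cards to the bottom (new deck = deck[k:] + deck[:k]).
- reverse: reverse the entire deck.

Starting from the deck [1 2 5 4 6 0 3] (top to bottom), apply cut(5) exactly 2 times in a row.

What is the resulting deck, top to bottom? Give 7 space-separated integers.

After op 1 (cut(5)): [0 3 1 2 5 4 6]
After op 2 (cut(5)): [4 6 0 3 1 2 5]

Answer: 4 6 0 3 1 2 5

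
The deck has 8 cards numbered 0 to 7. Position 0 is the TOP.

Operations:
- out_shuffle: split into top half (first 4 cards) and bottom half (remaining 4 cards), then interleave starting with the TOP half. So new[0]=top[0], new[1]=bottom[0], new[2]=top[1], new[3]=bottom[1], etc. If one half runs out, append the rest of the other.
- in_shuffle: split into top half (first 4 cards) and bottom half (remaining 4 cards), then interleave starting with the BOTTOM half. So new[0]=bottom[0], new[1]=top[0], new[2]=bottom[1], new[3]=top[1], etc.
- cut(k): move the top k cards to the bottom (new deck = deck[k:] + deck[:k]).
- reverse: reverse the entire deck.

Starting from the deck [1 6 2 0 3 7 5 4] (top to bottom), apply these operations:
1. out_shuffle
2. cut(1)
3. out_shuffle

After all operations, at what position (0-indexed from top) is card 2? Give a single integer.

After op 1 (out_shuffle): [1 3 6 7 2 5 0 4]
After op 2 (cut(1)): [3 6 7 2 5 0 4 1]
After op 3 (out_shuffle): [3 5 6 0 7 4 2 1]
Card 2 is at position 6.

Answer: 6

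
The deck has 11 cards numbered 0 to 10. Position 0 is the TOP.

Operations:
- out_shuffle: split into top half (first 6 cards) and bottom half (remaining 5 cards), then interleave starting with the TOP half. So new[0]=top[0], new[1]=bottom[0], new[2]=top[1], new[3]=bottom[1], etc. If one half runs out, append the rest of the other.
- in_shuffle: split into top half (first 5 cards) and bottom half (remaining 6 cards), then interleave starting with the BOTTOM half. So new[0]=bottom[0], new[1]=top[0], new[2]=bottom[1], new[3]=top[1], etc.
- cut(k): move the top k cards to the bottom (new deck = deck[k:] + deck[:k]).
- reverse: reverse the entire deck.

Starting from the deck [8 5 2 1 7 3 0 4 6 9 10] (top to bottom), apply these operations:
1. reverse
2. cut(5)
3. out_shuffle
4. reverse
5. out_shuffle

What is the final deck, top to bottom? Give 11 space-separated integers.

After op 1 (reverse): [10 9 6 4 0 3 7 1 2 5 8]
After op 2 (cut(5)): [3 7 1 2 5 8 10 9 6 4 0]
After op 3 (out_shuffle): [3 10 7 9 1 6 2 4 5 0 8]
After op 4 (reverse): [8 0 5 4 2 6 1 9 7 10 3]
After op 5 (out_shuffle): [8 1 0 9 5 7 4 10 2 3 6]

Answer: 8 1 0 9 5 7 4 10 2 3 6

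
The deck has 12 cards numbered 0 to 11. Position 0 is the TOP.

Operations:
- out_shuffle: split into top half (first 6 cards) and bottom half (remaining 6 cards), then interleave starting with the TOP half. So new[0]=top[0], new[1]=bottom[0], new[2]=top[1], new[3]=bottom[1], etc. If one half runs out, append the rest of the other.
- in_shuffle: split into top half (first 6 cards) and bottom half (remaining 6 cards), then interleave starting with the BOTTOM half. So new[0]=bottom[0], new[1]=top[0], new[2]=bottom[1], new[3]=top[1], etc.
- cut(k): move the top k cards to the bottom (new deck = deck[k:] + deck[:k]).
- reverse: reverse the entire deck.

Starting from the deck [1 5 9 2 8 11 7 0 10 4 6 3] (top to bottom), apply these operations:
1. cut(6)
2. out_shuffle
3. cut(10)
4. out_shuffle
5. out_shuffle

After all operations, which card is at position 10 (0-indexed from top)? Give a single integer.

Answer: 4

Derivation:
After op 1 (cut(6)): [7 0 10 4 6 3 1 5 9 2 8 11]
After op 2 (out_shuffle): [7 1 0 5 10 9 4 2 6 8 3 11]
After op 3 (cut(10)): [3 11 7 1 0 5 10 9 4 2 6 8]
After op 4 (out_shuffle): [3 10 11 9 7 4 1 2 0 6 5 8]
After op 5 (out_shuffle): [3 1 10 2 11 0 9 6 7 5 4 8]
Position 10: card 4.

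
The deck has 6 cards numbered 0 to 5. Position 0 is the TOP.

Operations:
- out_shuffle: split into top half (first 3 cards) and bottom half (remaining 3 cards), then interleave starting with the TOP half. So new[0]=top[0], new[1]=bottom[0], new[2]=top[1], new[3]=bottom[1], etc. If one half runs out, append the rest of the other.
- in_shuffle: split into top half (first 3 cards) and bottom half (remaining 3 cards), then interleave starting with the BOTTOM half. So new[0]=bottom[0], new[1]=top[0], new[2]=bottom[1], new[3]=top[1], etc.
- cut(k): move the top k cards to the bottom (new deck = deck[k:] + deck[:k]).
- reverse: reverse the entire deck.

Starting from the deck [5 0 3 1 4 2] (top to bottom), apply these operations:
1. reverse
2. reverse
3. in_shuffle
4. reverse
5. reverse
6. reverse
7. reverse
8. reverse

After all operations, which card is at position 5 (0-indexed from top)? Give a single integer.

Answer: 1

Derivation:
After op 1 (reverse): [2 4 1 3 0 5]
After op 2 (reverse): [5 0 3 1 4 2]
After op 3 (in_shuffle): [1 5 4 0 2 3]
After op 4 (reverse): [3 2 0 4 5 1]
After op 5 (reverse): [1 5 4 0 2 3]
After op 6 (reverse): [3 2 0 4 5 1]
After op 7 (reverse): [1 5 4 0 2 3]
After op 8 (reverse): [3 2 0 4 5 1]
Position 5: card 1.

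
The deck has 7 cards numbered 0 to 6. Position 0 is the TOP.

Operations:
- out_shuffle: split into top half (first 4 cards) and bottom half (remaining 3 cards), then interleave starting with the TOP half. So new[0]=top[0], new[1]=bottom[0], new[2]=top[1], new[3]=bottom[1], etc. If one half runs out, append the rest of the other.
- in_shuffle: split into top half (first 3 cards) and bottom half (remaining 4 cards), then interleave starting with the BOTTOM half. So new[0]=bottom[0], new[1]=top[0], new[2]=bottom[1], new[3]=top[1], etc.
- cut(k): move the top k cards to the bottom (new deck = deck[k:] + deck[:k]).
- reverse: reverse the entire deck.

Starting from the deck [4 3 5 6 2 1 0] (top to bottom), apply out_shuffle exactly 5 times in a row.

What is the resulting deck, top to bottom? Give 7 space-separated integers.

Answer: 4 5 2 0 3 6 1

Derivation:
After op 1 (out_shuffle): [4 2 3 1 5 0 6]
After op 2 (out_shuffle): [4 5 2 0 3 6 1]
After op 3 (out_shuffle): [4 3 5 6 2 1 0]
After op 4 (out_shuffle): [4 2 3 1 5 0 6]
After op 5 (out_shuffle): [4 5 2 0 3 6 1]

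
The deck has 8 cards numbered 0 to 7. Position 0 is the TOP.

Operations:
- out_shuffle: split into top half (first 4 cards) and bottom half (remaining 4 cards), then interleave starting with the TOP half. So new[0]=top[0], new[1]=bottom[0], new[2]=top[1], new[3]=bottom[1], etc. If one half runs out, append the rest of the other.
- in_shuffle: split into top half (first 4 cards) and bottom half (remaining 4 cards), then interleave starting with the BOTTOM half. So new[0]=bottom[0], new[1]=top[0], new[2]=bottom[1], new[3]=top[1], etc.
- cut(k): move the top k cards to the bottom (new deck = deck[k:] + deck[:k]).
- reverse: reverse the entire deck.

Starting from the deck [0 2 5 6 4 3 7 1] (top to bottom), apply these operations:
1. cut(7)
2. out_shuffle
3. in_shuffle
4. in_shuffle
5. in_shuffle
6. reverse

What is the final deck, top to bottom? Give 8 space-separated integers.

After op 1 (cut(7)): [1 0 2 5 6 4 3 7]
After op 2 (out_shuffle): [1 6 0 4 2 3 5 7]
After op 3 (in_shuffle): [2 1 3 6 5 0 7 4]
After op 4 (in_shuffle): [5 2 0 1 7 3 4 6]
After op 5 (in_shuffle): [7 5 3 2 4 0 6 1]
After op 6 (reverse): [1 6 0 4 2 3 5 7]

Answer: 1 6 0 4 2 3 5 7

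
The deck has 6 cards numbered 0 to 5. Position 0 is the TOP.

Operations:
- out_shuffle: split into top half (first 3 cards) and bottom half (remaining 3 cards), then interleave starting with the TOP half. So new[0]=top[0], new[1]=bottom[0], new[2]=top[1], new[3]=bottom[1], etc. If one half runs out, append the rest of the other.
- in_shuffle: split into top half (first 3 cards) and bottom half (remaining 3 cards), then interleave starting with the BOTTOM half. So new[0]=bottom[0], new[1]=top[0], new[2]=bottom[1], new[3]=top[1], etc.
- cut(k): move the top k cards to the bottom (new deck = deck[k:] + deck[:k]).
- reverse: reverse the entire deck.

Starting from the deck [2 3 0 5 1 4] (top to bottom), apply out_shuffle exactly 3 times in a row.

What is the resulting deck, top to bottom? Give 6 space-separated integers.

After op 1 (out_shuffle): [2 5 3 1 0 4]
After op 2 (out_shuffle): [2 1 5 0 3 4]
After op 3 (out_shuffle): [2 0 1 3 5 4]

Answer: 2 0 1 3 5 4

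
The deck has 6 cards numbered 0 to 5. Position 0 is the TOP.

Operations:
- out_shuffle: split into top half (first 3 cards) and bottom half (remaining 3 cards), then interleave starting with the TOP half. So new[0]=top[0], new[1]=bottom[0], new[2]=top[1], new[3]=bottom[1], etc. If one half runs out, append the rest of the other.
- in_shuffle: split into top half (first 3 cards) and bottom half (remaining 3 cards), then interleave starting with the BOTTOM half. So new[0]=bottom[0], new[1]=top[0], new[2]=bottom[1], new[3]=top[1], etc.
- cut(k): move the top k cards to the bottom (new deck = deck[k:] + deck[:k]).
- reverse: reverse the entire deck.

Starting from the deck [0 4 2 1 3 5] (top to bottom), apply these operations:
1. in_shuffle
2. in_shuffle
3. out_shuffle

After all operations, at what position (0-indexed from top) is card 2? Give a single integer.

After op 1 (in_shuffle): [1 0 3 4 5 2]
After op 2 (in_shuffle): [4 1 5 0 2 3]
After op 3 (out_shuffle): [4 0 1 2 5 3]
Card 2 is at position 3.

Answer: 3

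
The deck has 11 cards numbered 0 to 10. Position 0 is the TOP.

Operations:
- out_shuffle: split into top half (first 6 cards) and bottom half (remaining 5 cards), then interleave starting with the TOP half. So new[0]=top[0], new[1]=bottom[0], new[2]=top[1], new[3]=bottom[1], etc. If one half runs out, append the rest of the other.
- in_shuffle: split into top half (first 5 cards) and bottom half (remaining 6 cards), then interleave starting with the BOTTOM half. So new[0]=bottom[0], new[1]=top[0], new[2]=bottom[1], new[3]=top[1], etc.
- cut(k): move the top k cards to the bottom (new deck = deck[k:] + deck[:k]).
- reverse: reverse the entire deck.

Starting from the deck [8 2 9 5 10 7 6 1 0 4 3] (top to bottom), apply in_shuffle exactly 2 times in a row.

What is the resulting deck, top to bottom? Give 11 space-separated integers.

Answer: 9 7 0 8 5 6 4 2 10 1 3

Derivation:
After op 1 (in_shuffle): [7 8 6 2 1 9 0 5 4 10 3]
After op 2 (in_shuffle): [9 7 0 8 5 6 4 2 10 1 3]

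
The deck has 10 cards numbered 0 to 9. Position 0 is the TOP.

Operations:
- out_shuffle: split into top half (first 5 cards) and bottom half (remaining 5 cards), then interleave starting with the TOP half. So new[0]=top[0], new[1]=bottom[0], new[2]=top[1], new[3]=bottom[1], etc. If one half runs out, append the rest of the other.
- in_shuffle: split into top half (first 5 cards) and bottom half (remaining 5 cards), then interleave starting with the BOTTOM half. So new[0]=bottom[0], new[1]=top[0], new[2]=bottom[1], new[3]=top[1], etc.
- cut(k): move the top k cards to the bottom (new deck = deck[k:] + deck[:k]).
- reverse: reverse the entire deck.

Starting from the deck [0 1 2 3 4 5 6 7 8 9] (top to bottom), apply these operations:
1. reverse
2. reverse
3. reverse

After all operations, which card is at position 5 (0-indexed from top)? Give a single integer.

After op 1 (reverse): [9 8 7 6 5 4 3 2 1 0]
After op 2 (reverse): [0 1 2 3 4 5 6 7 8 9]
After op 3 (reverse): [9 8 7 6 5 4 3 2 1 0]
Position 5: card 4.

Answer: 4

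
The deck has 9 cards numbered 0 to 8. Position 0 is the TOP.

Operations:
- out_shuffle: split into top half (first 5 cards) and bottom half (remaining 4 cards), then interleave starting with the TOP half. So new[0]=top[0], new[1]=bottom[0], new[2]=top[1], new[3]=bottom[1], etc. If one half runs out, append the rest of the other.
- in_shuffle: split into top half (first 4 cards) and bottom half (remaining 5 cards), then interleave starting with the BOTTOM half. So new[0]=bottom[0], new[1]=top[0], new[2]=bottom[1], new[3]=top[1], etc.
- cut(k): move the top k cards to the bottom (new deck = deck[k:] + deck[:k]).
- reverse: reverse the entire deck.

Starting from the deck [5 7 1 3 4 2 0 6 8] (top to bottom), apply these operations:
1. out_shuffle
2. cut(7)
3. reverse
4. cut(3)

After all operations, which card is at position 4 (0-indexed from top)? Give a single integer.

After op 1 (out_shuffle): [5 2 7 0 1 6 3 8 4]
After op 2 (cut(7)): [8 4 5 2 7 0 1 6 3]
After op 3 (reverse): [3 6 1 0 7 2 5 4 8]
After op 4 (cut(3)): [0 7 2 5 4 8 3 6 1]
Position 4: card 4.

Answer: 4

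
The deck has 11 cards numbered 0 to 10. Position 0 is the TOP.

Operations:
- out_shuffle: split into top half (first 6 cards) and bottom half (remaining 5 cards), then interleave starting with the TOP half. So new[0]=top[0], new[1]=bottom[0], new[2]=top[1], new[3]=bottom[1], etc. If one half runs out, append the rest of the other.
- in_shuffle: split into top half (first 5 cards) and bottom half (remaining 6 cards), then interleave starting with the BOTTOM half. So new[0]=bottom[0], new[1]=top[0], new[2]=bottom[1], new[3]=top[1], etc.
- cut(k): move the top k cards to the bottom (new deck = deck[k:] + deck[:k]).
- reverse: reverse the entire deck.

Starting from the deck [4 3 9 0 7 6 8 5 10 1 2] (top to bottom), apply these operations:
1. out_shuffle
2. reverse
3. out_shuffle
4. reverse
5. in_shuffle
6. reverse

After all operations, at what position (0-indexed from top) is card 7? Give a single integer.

After op 1 (out_shuffle): [4 8 3 5 9 10 0 1 7 2 6]
After op 2 (reverse): [6 2 7 1 0 10 9 5 3 8 4]
After op 3 (out_shuffle): [6 9 2 5 7 3 1 8 0 4 10]
After op 4 (reverse): [10 4 0 8 1 3 7 5 2 9 6]
After op 5 (in_shuffle): [3 10 7 4 5 0 2 8 9 1 6]
After op 6 (reverse): [6 1 9 8 2 0 5 4 7 10 3]
Card 7 is at position 8.

Answer: 8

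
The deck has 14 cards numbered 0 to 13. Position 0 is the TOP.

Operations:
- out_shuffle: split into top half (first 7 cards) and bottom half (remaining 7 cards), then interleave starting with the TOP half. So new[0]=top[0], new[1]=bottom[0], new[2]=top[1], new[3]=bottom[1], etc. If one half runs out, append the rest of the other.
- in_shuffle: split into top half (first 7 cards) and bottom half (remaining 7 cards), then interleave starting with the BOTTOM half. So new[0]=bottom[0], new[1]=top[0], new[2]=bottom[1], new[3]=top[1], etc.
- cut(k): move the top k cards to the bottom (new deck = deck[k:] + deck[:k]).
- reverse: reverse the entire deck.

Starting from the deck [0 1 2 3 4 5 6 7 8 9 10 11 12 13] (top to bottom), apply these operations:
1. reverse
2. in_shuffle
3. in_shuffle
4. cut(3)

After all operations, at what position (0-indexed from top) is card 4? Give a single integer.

After op 1 (reverse): [13 12 11 10 9 8 7 6 5 4 3 2 1 0]
After op 2 (in_shuffle): [6 13 5 12 4 11 3 10 2 9 1 8 0 7]
After op 3 (in_shuffle): [10 6 2 13 9 5 1 12 8 4 0 11 7 3]
After op 4 (cut(3)): [13 9 5 1 12 8 4 0 11 7 3 10 6 2]
Card 4 is at position 6.

Answer: 6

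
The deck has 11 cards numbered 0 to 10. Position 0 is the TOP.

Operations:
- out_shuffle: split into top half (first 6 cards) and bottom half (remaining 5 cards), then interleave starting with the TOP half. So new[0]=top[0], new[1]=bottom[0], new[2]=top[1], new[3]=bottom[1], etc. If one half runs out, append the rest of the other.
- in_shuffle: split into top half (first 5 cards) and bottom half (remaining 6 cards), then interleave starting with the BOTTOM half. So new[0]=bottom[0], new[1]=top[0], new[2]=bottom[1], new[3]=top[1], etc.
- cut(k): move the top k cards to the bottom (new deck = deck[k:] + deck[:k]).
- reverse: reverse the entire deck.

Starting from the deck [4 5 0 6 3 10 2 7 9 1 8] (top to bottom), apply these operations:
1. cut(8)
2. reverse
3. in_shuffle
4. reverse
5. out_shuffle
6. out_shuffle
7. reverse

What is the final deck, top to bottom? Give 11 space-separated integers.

After op 1 (cut(8)): [9 1 8 4 5 0 6 3 10 2 7]
After op 2 (reverse): [7 2 10 3 6 0 5 4 8 1 9]
After op 3 (in_shuffle): [0 7 5 2 4 10 8 3 1 6 9]
After op 4 (reverse): [9 6 1 3 8 10 4 2 5 7 0]
After op 5 (out_shuffle): [9 4 6 2 1 5 3 7 8 0 10]
After op 6 (out_shuffle): [9 3 4 7 6 8 2 0 1 10 5]
After op 7 (reverse): [5 10 1 0 2 8 6 7 4 3 9]

Answer: 5 10 1 0 2 8 6 7 4 3 9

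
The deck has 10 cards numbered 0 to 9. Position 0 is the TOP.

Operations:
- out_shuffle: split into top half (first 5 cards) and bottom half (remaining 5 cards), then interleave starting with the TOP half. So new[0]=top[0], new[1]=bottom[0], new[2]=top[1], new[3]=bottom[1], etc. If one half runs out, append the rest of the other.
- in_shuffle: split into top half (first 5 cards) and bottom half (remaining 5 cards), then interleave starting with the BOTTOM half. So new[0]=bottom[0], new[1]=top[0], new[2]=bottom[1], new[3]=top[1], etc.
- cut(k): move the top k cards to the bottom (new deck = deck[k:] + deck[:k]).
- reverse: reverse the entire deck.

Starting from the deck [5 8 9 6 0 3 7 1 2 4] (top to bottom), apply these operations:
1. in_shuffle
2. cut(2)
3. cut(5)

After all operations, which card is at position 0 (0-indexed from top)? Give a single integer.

After op 1 (in_shuffle): [3 5 7 8 1 9 2 6 4 0]
After op 2 (cut(2)): [7 8 1 9 2 6 4 0 3 5]
After op 3 (cut(5)): [6 4 0 3 5 7 8 1 9 2]
Position 0: card 6.

Answer: 6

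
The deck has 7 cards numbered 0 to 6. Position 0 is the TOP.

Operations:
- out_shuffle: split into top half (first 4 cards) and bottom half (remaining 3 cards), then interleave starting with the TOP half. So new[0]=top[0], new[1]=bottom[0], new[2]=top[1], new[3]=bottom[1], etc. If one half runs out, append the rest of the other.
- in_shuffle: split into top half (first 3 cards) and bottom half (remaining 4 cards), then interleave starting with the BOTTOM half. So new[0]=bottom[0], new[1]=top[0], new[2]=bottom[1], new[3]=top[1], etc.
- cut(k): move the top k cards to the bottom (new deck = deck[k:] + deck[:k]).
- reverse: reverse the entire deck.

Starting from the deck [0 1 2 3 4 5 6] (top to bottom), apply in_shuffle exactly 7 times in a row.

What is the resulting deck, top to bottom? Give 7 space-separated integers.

Answer: 3 0 4 1 5 2 6

Derivation:
After op 1 (in_shuffle): [3 0 4 1 5 2 6]
After op 2 (in_shuffle): [1 3 5 0 2 4 6]
After op 3 (in_shuffle): [0 1 2 3 4 5 6]
After op 4 (in_shuffle): [3 0 4 1 5 2 6]
After op 5 (in_shuffle): [1 3 5 0 2 4 6]
After op 6 (in_shuffle): [0 1 2 3 4 5 6]
After op 7 (in_shuffle): [3 0 4 1 5 2 6]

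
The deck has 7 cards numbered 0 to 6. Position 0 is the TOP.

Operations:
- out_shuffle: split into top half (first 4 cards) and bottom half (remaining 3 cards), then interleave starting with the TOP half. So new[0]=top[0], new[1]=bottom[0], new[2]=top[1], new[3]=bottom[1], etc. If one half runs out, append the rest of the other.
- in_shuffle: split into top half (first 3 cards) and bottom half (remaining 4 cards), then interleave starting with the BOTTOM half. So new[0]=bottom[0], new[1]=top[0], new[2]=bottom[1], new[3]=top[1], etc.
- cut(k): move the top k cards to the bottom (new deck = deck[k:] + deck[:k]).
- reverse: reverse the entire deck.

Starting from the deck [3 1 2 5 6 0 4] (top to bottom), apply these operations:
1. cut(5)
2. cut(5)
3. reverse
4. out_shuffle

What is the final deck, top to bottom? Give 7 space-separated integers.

Answer: 2 0 1 6 3 5 4

Derivation:
After op 1 (cut(5)): [0 4 3 1 2 5 6]
After op 2 (cut(5)): [5 6 0 4 3 1 2]
After op 3 (reverse): [2 1 3 4 0 6 5]
After op 4 (out_shuffle): [2 0 1 6 3 5 4]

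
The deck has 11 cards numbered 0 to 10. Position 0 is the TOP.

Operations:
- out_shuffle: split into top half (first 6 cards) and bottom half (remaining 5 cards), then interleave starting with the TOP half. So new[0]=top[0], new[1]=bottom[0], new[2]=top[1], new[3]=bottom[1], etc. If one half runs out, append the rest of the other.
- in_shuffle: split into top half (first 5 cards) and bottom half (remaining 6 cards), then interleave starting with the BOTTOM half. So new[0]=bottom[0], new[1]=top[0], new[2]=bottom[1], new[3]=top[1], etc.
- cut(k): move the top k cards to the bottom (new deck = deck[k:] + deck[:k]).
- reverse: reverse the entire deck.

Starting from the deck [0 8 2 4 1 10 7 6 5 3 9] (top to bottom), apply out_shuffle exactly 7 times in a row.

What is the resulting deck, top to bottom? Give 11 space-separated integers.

After op 1 (out_shuffle): [0 7 8 6 2 5 4 3 1 9 10]
After op 2 (out_shuffle): [0 4 7 3 8 1 6 9 2 10 5]
After op 3 (out_shuffle): [0 6 4 9 7 2 3 10 8 5 1]
After op 4 (out_shuffle): [0 3 6 10 4 8 9 5 7 1 2]
After op 5 (out_shuffle): [0 9 3 5 6 7 10 1 4 2 8]
After op 6 (out_shuffle): [0 10 9 1 3 4 5 2 6 8 7]
After op 7 (out_shuffle): [0 5 10 2 9 6 1 8 3 7 4]

Answer: 0 5 10 2 9 6 1 8 3 7 4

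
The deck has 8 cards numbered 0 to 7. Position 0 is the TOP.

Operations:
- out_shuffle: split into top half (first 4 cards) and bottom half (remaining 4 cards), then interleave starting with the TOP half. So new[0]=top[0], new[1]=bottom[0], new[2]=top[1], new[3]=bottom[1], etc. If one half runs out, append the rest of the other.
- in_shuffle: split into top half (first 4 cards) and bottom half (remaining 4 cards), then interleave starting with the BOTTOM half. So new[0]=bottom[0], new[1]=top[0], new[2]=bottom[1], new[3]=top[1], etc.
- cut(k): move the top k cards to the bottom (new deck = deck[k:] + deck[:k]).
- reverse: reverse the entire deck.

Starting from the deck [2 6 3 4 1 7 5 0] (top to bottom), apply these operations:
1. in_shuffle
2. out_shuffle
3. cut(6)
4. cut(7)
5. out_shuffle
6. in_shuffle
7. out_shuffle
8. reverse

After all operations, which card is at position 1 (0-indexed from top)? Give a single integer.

Answer: 5

Derivation:
After op 1 (in_shuffle): [1 2 7 6 5 3 0 4]
After op 2 (out_shuffle): [1 5 2 3 7 0 6 4]
After op 3 (cut(6)): [6 4 1 5 2 3 7 0]
After op 4 (cut(7)): [0 6 4 1 5 2 3 7]
After op 5 (out_shuffle): [0 5 6 2 4 3 1 7]
After op 6 (in_shuffle): [4 0 3 5 1 6 7 2]
After op 7 (out_shuffle): [4 1 0 6 3 7 5 2]
After op 8 (reverse): [2 5 7 3 6 0 1 4]
Position 1: card 5.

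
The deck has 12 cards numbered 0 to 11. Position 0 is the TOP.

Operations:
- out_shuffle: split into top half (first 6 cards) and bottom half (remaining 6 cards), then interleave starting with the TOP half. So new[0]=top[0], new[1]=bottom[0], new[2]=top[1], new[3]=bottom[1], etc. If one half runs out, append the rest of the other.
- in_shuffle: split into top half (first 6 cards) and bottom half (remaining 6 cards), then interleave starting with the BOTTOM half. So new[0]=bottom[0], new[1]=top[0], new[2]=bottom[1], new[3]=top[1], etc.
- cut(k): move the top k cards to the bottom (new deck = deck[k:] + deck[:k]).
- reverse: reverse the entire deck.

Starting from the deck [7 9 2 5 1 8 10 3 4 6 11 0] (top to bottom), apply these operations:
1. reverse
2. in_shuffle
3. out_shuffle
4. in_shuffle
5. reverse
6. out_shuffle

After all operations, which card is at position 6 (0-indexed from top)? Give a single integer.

After op 1 (reverse): [0 11 6 4 3 10 8 1 5 2 9 7]
After op 2 (in_shuffle): [8 0 1 11 5 6 2 4 9 3 7 10]
After op 3 (out_shuffle): [8 2 0 4 1 9 11 3 5 7 6 10]
After op 4 (in_shuffle): [11 8 3 2 5 0 7 4 6 1 10 9]
After op 5 (reverse): [9 10 1 6 4 7 0 5 2 3 8 11]
After op 6 (out_shuffle): [9 0 10 5 1 2 6 3 4 8 7 11]
Position 6: card 6.

Answer: 6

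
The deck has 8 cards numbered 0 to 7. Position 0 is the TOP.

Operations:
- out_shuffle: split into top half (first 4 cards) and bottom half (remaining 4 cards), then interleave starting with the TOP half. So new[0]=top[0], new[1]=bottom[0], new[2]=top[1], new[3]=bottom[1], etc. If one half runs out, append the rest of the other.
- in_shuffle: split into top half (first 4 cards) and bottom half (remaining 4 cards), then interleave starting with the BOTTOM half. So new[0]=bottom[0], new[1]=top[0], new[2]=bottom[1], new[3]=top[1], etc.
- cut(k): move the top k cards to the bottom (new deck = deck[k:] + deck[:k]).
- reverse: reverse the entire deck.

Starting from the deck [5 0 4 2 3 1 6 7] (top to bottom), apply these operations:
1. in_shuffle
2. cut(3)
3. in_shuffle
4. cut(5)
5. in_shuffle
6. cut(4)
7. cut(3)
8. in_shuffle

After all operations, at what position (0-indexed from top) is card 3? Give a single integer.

Answer: 7

Derivation:
After op 1 (in_shuffle): [3 5 1 0 6 4 7 2]
After op 2 (cut(3)): [0 6 4 7 2 3 5 1]
After op 3 (in_shuffle): [2 0 3 6 5 4 1 7]
After op 4 (cut(5)): [4 1 7 2 0 3 6 5]
After op 5 (in_shuffle): [0 4 3 1 6 7 5 2]
After op 6 (cut(4)): [6 7 5 2 0 4 3 1]
After op 7 (cut(3)): [2 0 4 3 1 6 7 5]
After op 8 (in_shuffle): [1 2 6 0 7 4 5 3]
Card 3 is at position 7.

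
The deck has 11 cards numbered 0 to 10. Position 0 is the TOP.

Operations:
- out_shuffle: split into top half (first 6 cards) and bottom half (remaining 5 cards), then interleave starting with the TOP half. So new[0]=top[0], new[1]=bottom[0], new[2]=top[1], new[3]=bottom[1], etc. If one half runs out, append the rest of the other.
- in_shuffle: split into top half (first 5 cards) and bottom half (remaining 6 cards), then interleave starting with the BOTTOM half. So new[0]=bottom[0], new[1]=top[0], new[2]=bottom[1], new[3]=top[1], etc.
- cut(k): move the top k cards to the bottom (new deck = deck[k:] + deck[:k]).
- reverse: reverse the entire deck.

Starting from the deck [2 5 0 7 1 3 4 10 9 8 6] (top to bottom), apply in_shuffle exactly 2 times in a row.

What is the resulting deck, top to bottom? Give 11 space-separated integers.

Answer: 0 3 9 2 7 4 8 5 1 10 6

Derivation:
After op 1 (in_shuffle): [3 2 4 5 10 0 9 7 8 1 6]
After op 2 (in_shuffle): [0 3 9 2 7 4 8 5 1 10 6]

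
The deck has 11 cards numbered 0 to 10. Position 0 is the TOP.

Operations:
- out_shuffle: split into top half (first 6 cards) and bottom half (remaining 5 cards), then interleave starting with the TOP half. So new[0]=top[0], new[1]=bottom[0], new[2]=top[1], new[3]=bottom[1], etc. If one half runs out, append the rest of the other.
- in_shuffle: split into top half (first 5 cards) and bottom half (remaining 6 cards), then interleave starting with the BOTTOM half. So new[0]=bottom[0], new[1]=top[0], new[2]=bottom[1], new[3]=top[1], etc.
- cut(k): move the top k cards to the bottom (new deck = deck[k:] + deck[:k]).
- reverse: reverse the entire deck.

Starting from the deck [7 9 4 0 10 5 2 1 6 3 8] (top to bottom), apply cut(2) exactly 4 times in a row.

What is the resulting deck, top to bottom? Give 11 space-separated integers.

After op 1 (cut(2)): [4 0 10 5 2 1 6 3 8 7 9]
After op 2 (cut(2)): [10 5 2 1 6 3 8 7 9 4 0]
After op 3 (cut(2)): [2 1 6 3 8 7 9 4 0 10 5]
After op 4 (cut(2)): [6 3 8 7 9 4 0 10 5 2 1]

Answer: 6 3 8 7 9 4 0 10 5 2 1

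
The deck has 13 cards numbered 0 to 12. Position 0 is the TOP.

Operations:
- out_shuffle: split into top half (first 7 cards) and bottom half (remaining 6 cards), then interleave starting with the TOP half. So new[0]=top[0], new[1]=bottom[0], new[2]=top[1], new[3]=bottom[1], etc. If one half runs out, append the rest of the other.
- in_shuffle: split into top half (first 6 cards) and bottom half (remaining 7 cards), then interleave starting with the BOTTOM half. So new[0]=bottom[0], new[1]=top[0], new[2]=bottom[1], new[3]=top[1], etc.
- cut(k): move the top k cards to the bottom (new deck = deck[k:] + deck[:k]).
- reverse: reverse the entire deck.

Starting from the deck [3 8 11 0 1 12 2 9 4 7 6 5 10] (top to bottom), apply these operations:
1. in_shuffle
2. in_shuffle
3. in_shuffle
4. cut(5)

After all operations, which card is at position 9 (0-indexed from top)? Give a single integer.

Answer: 7

Derivation:
After op 1 (in_shuffle): [2 3 9 8 4 11 7 0 6 1 5 12 10]
After op 2 (in_shuffle): [7 2 0 3 6 9 1 8 5 4 12 11 10]
After op 3 (in_shuffle): [1 7 8 2 5 0 4 3 12 6 11 9 10]
After op 4 (cut(5)): [0 4 3 12 6 11 9 10 1 7 8 2 5]
Position 9: card 7.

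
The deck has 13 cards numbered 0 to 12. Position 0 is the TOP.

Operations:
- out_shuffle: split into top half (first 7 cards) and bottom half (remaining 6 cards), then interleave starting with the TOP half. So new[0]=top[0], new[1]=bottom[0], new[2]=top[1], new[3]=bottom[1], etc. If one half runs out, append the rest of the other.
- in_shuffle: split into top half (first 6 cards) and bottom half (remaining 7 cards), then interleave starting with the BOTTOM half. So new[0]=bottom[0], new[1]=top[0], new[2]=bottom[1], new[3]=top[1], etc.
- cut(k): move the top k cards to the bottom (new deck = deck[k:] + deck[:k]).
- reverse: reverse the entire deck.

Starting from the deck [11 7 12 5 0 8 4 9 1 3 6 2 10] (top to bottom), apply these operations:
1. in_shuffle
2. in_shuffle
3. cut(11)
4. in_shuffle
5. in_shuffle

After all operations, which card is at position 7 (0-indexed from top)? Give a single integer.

Answer: 10

Derivation:
After op 1 (in_shuffle): [4 11 9 7 1 12 3 5 6 0 2 8 10]
After op 2 (in_shuffle): [3 4 5 11 6 9 0 7 2 1 8 12 10]
After op 3 (cut(11)): [12 10 3 4 5 11 6 9 0 7 2 1 8]
After op 4 (in_shuffle): [6 12 9 10 0 3 7 4 2 5 1 11 8]
After op 5 (in_shuffle): [7 6 4 12 2 9 5 10 1 0 11 3 8]
Position 7: card 10.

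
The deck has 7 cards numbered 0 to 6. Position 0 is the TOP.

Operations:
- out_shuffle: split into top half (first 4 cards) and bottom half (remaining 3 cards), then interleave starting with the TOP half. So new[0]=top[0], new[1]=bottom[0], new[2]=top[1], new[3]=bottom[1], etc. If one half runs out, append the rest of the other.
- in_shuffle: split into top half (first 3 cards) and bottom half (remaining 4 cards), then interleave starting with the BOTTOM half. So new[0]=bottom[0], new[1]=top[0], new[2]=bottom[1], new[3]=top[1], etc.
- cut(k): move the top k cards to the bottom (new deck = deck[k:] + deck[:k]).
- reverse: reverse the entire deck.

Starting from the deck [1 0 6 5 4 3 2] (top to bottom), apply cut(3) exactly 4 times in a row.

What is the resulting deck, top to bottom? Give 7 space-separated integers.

After op 1 (cut(3)): [5 4 3 2 1 0 6]
After op 2 (cut(3)): [2 1 0 6 5 4 3]
After op 3 (cut(3)): [6 5 4 3 2 1 0]
After op 4 (cut(3)): [3 2 1 0 6 5 4]

Answer: 3 2 1 0 6 5 4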